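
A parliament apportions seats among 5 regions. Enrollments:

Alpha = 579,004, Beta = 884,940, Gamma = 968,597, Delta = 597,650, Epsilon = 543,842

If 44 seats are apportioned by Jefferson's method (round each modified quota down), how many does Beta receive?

11

Standard divisor 3574033/44 ≈ 81228.023; standard quotas: Alpha 7.128, Beta 10.895, Gamma 11.924, Delta 7.358, Epsilon 6.695.
Rounding down gives 7, 10, 11, 7, 6 = 41 seats, so the divisor must be adjusted.
With modified divisor 76200: modified quotas Alpha 7.598, Beta 11.613, Gamma 12.711, Delta 7.843, Epsilon 7.137.
Rounding down: Alpha 7, Beta 11, Gamma 12, Delta 7, Epsilon 7 (total 44).
Beta receives 11.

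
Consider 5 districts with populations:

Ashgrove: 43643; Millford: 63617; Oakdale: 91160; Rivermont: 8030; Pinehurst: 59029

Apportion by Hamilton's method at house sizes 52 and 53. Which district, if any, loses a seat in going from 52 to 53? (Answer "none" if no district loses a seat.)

Rivermont

At 52 seats: Ashgrove 8, Millford 12, Oakdale 18, Rivermont 2, Pinehurst 12.
At 53 seats: Ashgrove 9, Millford 13, Oakdale 18, Rivermont 1, Pinehurst 12.
Rivermont drops from 2 to 1.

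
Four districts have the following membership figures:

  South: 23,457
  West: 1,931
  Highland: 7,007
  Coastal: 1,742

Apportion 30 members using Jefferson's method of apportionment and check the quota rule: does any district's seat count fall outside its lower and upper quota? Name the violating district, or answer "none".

Standard quotas: South 20.614, West 1.697, Highland 6.158, Coastal 1.531.
Jefferson allocation: South 22, West 1, Highland 6, Coastal 1.
South has quota 20.614 (lower 20, upper 21) but receives 22 — outside the quota interval.

South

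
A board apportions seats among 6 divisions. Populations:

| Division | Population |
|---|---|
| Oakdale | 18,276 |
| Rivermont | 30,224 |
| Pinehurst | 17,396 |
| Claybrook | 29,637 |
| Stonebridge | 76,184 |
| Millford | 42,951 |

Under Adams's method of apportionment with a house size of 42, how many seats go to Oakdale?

Standard divisor 214668/42 ≈ 5111.143; standard quotas: Oakdale 3.576, Rivermont 5.913, Pinehurst 3.404, Claybrook 5.799, Stonebridge 14.905, Millford 8.403.
Rounding up gives 4, 6, 4, 6, 15, 9 = 44 seats, so the divisor must be adjusted.
With modified divisor 5600: modified quotas Oakdale 3.264, Rivermont 5.397, Pinehurst 3.106, Claybrook 5.292, Stonebridge 13.604, Millford 7.670.
Rounding up: Oakdale 4, Rivermont 6, Pinehurst 4, Claybrook 6, Stonebridge 14, Millford 8 (total 42).
Oakdale receives 4.

4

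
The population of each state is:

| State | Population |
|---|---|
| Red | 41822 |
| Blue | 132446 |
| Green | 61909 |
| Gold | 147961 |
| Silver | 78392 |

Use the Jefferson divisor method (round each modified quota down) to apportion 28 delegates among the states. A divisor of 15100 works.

With modified divisor 15100: modified quotas Red 2.770, Blue 8.771, Green 4.100, Gold 9.799, Silver 5.192.
Rounding down: Red 2, Blue 8, Green 4, Gold 9, Silver 5 (total 28).

Red: 2, Blue: 8, Green: 4, Gold: 9, Silver: 5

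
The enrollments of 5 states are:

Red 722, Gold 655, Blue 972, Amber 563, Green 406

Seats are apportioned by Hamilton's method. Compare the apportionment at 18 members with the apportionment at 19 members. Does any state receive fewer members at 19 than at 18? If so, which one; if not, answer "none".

none

At 18 seats: Red 4, Gold 4, Blue 5, Amber 3, Green 2.
At 19 seats: Red 4, Gold 4, Blue 6, Amber 3, Green 2.
No state's allocation decreased.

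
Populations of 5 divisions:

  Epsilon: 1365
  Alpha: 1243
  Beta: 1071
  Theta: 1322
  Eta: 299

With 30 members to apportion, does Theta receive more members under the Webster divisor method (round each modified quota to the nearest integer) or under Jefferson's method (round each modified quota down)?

Jefferson

Webster: Epsilon 8, Alpha 7, Beta 6, Theta 7, Eta 2.
Jefferson: Epsilon 8, Alpha 7, Beta 6, Theta 8, Eta 1.
Theta gets 7 under Webster and 8 under Jefferson.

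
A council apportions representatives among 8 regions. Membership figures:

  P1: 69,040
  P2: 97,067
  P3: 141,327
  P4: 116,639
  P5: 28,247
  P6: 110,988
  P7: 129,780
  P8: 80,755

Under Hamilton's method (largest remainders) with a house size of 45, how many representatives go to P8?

Total 773843; standard divisor 773843/45 ≈ 17196.511.
Standard quotas: P1 4.0148, P2 5.6446, P3 8.2184, P4 6.7827, P5 1.6426, P6 6.4541, P7 7.5469, P8 4.6960.
Lower quotas: P1 4, P2 5, P3 8, P4 6, P5 1, P6 6, P7 7, P8 4 (sum 41, leaving 4 seats).
Remainders in descending order: P4 0.7827, P8 0.6960, P2 0.6446, P5 0.6426, P7 0.5469, P6 0.4541, P3 0.2184, P1 0.0148.
Largest remainders: P4, P8, P2, P5 receive the extra seats.
P8 receives 5.

5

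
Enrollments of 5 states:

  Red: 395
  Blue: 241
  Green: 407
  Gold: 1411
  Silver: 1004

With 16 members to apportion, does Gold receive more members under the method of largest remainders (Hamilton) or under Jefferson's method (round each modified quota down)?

Hamilton: Red 2, Blue 1, Green 2, Gold 6, Silver 5.
Jefferson: Red 1, Blue 1, Green 2, Gold 7, Silver 5.
Gold gets 6 under Hamilton and 7 under Jefferson.

Jefferson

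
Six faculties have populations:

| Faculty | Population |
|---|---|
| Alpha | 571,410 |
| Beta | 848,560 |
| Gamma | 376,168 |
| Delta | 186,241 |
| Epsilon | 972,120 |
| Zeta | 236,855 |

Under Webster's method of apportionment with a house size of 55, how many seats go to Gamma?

Standard divisor 3191354/55 ≈ 58024.618; standard quotas: Alpha 9.848, Beta 14.624, Gamma 6.483, Delta 3.210, Epsilon 16.754, Zeta 4.082.
Rounding to the nearest integer gives Alpha 10, Beta 15, Gamma 6, Delta 3, Epsilon 17, Zeta 4 — total 55, matching the house size, so no adjustment is needed.
Gamma receives 6.

6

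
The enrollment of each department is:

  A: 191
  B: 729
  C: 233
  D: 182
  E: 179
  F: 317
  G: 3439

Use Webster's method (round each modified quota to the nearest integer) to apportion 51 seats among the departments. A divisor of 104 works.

With modified divisor 104: modified quotas A 1.837, B 7.010, C 2.240, D 1.750, E 1.721, F 3.048, G 33.067.
Rounding to the nearest integer: A 2, B 7, C 2, D 2, E 2, F 3, G 33 (total 51).

A: 2; B: 7; C: 2; D: 2; E: 2; F: 3; G: 33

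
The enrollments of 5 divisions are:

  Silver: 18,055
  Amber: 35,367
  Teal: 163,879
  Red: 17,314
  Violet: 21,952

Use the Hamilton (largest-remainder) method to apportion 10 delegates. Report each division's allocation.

The standard divisor is 256567/10 ≈ 25656.7.
Standard quotas: Silver 0.7037, Amber 1.3785, Teal 6.3874, Red 0.6748, Violet 0.8556.
Lower quotas: Silver 0, Amber 1, Teal 6, Red 0, Violet 0 (sum 7, leaving 3 seats).
Remainders in descending order: Violet 0.8556, Silver 0.7037, Red 0.6748, Teal 0.3874, Amber 0.3785.
The surplus seats go to Violet, Silver, Red.

Silver=1, Amber=1, Teal=6, Red=1, Violet=1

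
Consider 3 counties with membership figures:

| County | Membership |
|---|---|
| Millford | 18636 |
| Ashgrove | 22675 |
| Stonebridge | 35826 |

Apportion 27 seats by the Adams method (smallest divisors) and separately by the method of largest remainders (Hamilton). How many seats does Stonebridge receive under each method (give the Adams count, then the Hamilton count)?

Adams: Millford 7, Ashgrove 8, Stonebridge 12.
Hamilton: Millford 6, Ashgrove 8, Stonebridge 13.
Stonebridge gets 12 under Adams and 13 under Hamilton.

12 and 13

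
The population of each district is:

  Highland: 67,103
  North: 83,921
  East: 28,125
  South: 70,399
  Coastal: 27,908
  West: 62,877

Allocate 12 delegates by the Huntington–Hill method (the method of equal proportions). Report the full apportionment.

With divisor 28067: modified quotas Highland 2.391, North 2.990, East 1.002, South 2.508, Coastal 0.994, West 2.240.
Geometric-mean thresholds: Highland √(2·3)=2.449, North √(2·3)=2.449, East √(1·2)=1.414, South √(2·3)=2.449, Coastal (min 1), West √(2·3)=2.449.
Each quota rounded against its threshold gives Highland 2, North 3, East 1, South 3, Coastal 1, West 2 (total 12).

Highland: 2, North: 3, East: 1, South: 3, Coastal: 1, West: 2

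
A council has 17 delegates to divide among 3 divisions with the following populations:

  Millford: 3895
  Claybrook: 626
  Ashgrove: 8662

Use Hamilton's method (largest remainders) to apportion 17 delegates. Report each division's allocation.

Total 13183; standard divisor 13183/17 ≈ 775.471.
Standard quotas: Millford 5.0228, Claybrook 0.8073, Ashgrove 11.1700.
Lower quotas: Millford 5, Claybrook 0, Ashgrove 11 (sum 16, leaving 1 seat).
Remainders in descending order: Claybrook 0.8073, Ashgrove 0.1700, Millford 0.0228.
The surplus seat goes to Claybrook.

Millford 5; Claybrook 1; Ashgrove 11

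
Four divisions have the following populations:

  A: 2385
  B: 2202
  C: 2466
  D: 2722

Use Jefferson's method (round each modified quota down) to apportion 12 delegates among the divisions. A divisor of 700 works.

With modified divisor 700: modified quotas A 3.407, B 3.146, C 3.523, D 3.889.
Rounding down: A 3, B 3, C 3, D 3 (total 12).

A=3; B=3; C=3; D=3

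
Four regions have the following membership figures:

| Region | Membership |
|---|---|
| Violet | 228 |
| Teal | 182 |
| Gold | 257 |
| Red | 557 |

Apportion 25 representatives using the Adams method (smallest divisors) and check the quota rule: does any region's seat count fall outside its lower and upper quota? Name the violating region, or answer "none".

Standard quotas: Violet 4.657, Teal 3.717, Gold 5.249, Red 11.377.
Adams allocation: Violet 5, Teal 4, Gold 5, Red 11.
Every allocation lies between the lower and upper quota.

none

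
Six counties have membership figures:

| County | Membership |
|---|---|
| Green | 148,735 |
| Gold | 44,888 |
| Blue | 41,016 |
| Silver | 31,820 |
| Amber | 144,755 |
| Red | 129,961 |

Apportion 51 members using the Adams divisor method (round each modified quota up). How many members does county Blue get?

Standard divisor 541175/51 ≈ 10611.275; standard quotas: Green 14.017, Gold 4.230, Blue 3.865, Silver 2.999, Amber 13.642, Red 12.247.
Rounding up gives 15, 5, 4, 3, 14, 13 = 54 seats, so the divisor must be adjusted.
With modified divisor 11161.1: modified quotas Green 13.326, Gold 4.022, Blue 3.675, Silver 2.851, Amber 12.970, Red 11.644.
Rounding up: Green 14, Gold 5, Blue 4, Silver 3, Amber 13, Red 12 (total 51).
Blue receives 4.

4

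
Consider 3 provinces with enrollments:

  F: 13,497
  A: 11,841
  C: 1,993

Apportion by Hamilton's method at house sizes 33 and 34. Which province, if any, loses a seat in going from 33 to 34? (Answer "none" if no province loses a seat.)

At 33 seats: F 16, A 14, C 3.
At 34 seats: F 17, A 15, C 2.
C drops from 3 to 2.

C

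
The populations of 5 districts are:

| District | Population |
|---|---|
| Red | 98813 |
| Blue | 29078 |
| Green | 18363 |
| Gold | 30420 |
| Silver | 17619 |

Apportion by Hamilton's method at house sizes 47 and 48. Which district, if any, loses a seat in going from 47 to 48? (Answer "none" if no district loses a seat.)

none

At 47 seats: Red 24, Blue 7, Green 5, Gold 7, Silver 4.
At 48 seats: Red 24, Blue 7, Green 5, Gold 8, Silver 4.
No district's allocation decreased.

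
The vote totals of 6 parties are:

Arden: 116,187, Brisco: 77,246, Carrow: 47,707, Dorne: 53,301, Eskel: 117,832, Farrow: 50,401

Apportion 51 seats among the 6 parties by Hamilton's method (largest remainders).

Arden 13, Brisco 8, Carrow 5, Dorne 6, Eskel 13, Farrow 6

Standard divisor: 462674 ÷ 51 ≈ 9072.039.
Standard quotas: Arden 12.8072, Brisco 8.5147, Carrow 5.2587, Dorne 5.8753, Eskel 12.9885, Farrow 5.5556.
Lower quotas: Arden 12, Brisco 8, Carrow 5, Dorne 5, Eskel 12, Farrow 5 (sum 47, leaving 4 seats).
Remainders in descending order: Eskel 0.9885, Dorne 0.8753, Arden 0.8072, Farrow 0.5556, Brisco 0.5147, Carrow 0.2587.
Largest remainders: Eskel, Dorne, Arden, Farrow receive the extra seats.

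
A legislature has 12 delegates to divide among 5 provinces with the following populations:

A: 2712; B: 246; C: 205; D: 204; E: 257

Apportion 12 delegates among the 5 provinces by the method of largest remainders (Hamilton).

The standard divisor is 3624/12 = 302.
Standard quotas: A 8.980, B 0.815, C 0.679, D 0.675, E 0.851.
Lower quotas: A 8, B 0, C 0, D 0, E 0 (sum 8, leaving 4 seats).
Remainders in descending order: A 0.980, E 0.851, B 0.815, C 0.679, D 0.675.
The surplus seats go to A, E, B, C.

A: 9; B: 1; C: 1; D: 0; E: 1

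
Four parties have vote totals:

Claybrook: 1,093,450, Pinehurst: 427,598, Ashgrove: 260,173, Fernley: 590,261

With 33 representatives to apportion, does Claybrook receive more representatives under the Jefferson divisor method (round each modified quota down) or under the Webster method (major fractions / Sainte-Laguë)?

Jefferson

Jefferson: Claybrook 16, Pinehurst 6, Ashgrove 3, Fernley 8.
Webster: Claybrook 15, Pinehurst 6, Ashgrove 4, Fernley 8.
Claybrook gets 16 under Jefferson and 15 under Webster.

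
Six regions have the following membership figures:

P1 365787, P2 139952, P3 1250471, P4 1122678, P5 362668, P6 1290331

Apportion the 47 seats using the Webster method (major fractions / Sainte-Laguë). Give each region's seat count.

P1 4; P2 1; P3 13; P4 12; P5 4; P6 13

Standard divisor 4531887/47 ≈ 96423.128; standard quotas: P1 3.794, P2 1.451, P3 12.969, P4 11.643, P5 3.761, P6 13.382.
Rounding to the nearest integer gives P1 4, P2 1, P3 13, P4 12, P5 4, P6 13 — total 47, matching the house size, so no adjustment is needed.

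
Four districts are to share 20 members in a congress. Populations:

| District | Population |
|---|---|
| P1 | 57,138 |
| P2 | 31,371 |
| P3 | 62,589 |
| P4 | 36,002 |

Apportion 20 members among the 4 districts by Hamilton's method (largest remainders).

P1=6; P2=3; P3=7; P4=4

Total 187100; standard divisor 187100/20 = 9355.
Standard quotas: P1 6.1077, P2 3.3534, P3 6.6904, P4 3.8484.
Lower quotas: P1 6, P2 3, P3 6, P4 3 (sum 18, leaving 2 seats).
Remainders in descending order: P4 0.8484, P3 0.6904, P2 0.3534, P1 0.1077.
The surplus seats go to P4, P3.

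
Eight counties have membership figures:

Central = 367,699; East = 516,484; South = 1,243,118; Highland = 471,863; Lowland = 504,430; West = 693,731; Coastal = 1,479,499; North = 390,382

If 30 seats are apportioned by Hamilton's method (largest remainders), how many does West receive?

4

The standard divisor is 5667206/30 ≈ 188906.867.
Standard quotas: Central 1.9465, East 2.7341, South 6.5806, Highland 2.4979, Lowland 2.6703, West 3.6723, Coastal 7.8319, North 2.0665.
Lower quotas: Central 1, East 2, South 6, Highland 2, Lowland 2, West 3, Coastal 7, North 2 (sum 25, leaving 5 seats).
Remainders in descending order: Central 0.9465, Coastal 0.8319, East 0.7341, West 0.6723, Lowland 0.6703, South 0.5806, Highland 0.4979, North 0.0665.
The surplus seats go to Central, Coastal, East, West, Lowland.
West receives 4.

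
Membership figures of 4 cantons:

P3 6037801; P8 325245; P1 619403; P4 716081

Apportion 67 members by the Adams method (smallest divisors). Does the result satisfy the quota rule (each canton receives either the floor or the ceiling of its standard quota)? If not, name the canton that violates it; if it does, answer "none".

P3

Standard quotas: P3 52.547, P8 2.831, P1 5.391, P4 6.232.
Adams allocation: P3 51, P8 3, P1 6, P4 7.
P3 has quota 52.547 (lower 52, upper 53) but receives 51 — outside the quota interval.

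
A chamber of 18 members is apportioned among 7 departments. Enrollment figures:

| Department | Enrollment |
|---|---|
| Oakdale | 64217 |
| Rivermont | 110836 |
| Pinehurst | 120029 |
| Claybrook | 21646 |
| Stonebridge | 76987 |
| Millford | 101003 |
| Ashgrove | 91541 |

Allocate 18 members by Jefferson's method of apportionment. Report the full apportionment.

Oakdale 2; Rivermont 4; Pinehurst 4; Claybrook 0; Stonebridge 2; Millford 3; Ashgrove 3

Standard divisor 586259/18 ≈ 32569.944; standard quotas: Oakdale 1.972, Rivermont 3.403, Pinehurst 3.685, Claybrook 0.665, Stonebridge 2.364, Millford 3.101, Ashgrove 2.811.
Rounding down gives 1, 3, 3, 0, 2, 3, 2 = 14 seats, so the divisor must be adjusted.
With modified divisor 26700: modified quotas Oakdale 2.405, Rivermont 4.151, Pinehurst 4.495, Claybrook 0.811, Stonebridge 2.883, Millford 3.783, Ashgrove 3.429.
Rounding down: Oakdale 2, Rivermont 4, Pinehurst 4, Claybrook 0, Stonebridge 2, Millford 3, Ashgrove 3 (total 18).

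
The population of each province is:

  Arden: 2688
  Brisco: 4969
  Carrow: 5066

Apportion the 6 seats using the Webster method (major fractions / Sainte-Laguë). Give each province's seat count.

Arden: 1; Brisco: 2; Carrow: 3

Standard divisor 12723/6 ≈ 2120.5; standard quotas: Arden 1.268, Brisco 2.343, Carrow 2.389.
Rounding to the nearest integer gives 1, 2, 2 = 5 seats, so the divisor must be adjusted.
With modified divisor 2010: modified quotas Arden 1.337, Brisco 2.472, Carrow 2.520.
Rounding to the nearest integer: Arden 1, Brisco 2, Carrow 3 (total 6).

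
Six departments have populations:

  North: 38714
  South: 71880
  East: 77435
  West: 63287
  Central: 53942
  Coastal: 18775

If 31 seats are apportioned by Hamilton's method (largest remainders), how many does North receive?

Total 324033; standard divisor 324033/31 ≈ 10452.677.
Standard quotas: North 3.7037, South 6.8767, East 7.4081, West 6.0546, Central 5.1606, Coastal 1.7962.
Lower quotas: North 3, South 6, East 7, West 6, Central 5, Coastal 1 (sum 28, leaving 3 seats).
Remainders in descending order: South 0.8767, Coastal 0.7962, North 0.7037, East 0.4081, Central 0.1606, West 0.0546.
Largest remainders: South, Coastal, North receive the extra seats.
North receives 4.

4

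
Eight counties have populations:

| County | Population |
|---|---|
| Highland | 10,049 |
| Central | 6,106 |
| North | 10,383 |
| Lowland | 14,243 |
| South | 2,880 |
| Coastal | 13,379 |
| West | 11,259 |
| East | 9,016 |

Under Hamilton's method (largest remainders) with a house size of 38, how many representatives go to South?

1

The standard divisor is 77315/38 ≈ 2034.605.
Standard quotas: Highland 4.9390, Central 3.0011, North 5.1032, Lowland 7.0004, South 1.4155, Coastal 6.5757, West 5.5338, East 4.4313.
Lower quotas: Highland 4, Central 3, North 5, Lowland 7, South 1, Coastal 6, West 5, East 4 (sum 35, leaving 3 seats).
Remainders in descending order: Highland 0.9390, Coastal 0.5757, West 0.5338, East 0.4313, South 0.4155, North 0.1032, Central 0.0011, Lowland 0.0004.
The surplus seats go to Highland, Coastal, West.
South receives 1.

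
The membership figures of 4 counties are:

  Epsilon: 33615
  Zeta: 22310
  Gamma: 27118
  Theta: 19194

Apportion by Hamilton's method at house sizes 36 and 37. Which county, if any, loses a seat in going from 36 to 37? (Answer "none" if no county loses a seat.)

At 36 seats: Epsilon 12, Zeta 8, Gamma 9, Theta 7.
At 37 seats: Epsilon 12, Zeta 8, Gamma 10, Theta 7.
No county's allocation decreased.

none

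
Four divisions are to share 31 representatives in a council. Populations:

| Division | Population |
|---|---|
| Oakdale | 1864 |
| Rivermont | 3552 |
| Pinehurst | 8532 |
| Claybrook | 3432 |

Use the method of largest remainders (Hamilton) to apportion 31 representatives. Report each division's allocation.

Standard divisor: 17380 ÷ 31 ≈ 560.645.
Standard quotas: Oakdale 3.3247, Rivermont 6.3356, Pinehurst 15.2182, Claybrook 6.1215.
Lower quotas: Oakdale 3, Rivermont 6, Pinehurst 15, Claybrook 6 (sum 30, leaving 1 seat).
Remainders in descending order: Rivermont 0.3356, Oakdale 0.3247, Pinehurst 0.2182, Claybrook 0.1215.
The surplus seat goes to Rivermont.

Oakdale: 3; Rivermont: 7; Pinehurst: 15; Claybrook: 6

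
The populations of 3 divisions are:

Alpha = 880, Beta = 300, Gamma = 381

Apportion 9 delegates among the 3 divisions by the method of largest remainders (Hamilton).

Alpha=5, Beta=2, Gamma=2

The standard divisor is 1561/9 ≈ 173.444.
Standard quotas: Alpha 5.074, Beta 1.730, Gamma 2.197.
Lower quotas: Alpha 5, Beta 1, Gamma 2 (sum 8, leaving 1 seat).
Remainders in descending order: Beta 0.730, Gamma 0.197, Alpha 0.074.
Largest remainder: Beta receives the extra seat.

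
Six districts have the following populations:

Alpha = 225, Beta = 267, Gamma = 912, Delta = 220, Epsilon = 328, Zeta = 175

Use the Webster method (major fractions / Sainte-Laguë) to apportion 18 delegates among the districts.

Standard divisor 2127/18 ≈ 118.167; standard quotas: Alpha 1.904, Beta 2.260, Gamma 7.718, Delta 1.862, Epsilon 2.776, Zeta 1.481.
Rounding to the nearest integer gives Alpha 2, Beta 2, Gamma 8, Delta 2, Epsilon 3, Zeta 1 — total 18, matching the house size, so no adjustment is needed.

Alpha: 2; Beta: 2; Gamma: 8; Delta: 2; Epsilon: 3; Zeta: 1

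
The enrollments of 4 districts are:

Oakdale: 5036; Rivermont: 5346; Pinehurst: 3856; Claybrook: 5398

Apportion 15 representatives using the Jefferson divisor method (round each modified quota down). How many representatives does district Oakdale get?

4

Standard divisor 19636/15 ≈ 1309.067; standard quotas: Oakdale 3.847, Rivermont 4.084, Pinehurst 2.946, Claybrook 4.124.
Rounding down gives 3, 4, 2, 4 = 13 seats, so the divisor must be adjusted.
With modified divisor 1200: modified quotas Oakdale 4.197, Rivermont 4.455, Pinehurst 3.213, Claybrook 4.498.
Rounding down: Oakdale 4, Rivermont 4, Pinehurst 3, Claybrook 4 (total 15).
Oakdale receives 4.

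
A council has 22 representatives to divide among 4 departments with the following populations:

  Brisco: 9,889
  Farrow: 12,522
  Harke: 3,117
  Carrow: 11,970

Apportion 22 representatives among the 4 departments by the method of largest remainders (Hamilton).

Total 37498; standard divisor 37498/22 ≈ 1704.455.
Standard quotas: Brisco 5.8019, Farrow 7.3466, Harke 1.8287, Carrow 7.0228.
Lower quotas: Brisco 5, Farrow 7, Harke 1, Carrow 7 (sum 20, leaving 2 seats).
Remainders in descending order: Harke 0.8287, Brisco 0.8019, Farrow 0.3466, Carrow 0.0228.
The surplus seats go to Harke, Brisco.

Brisco=6, Farrow=7, Harke=2, Carrow=7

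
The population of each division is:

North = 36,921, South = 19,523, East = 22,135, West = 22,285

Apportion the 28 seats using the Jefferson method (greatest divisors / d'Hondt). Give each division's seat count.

North=11; South=5; East=6; West=6

Standard divisor 100864/28 ≈ 3602.286; standard quotas: North 10.249, South 5.420, East 6.145, West 6.186.
Rounding down gives 10, 5, 6, 6 = 27 seats, so the divisor must be adjusted.
With modified divisor 3300: modified quotas North 11.188, South 5.916, East 6.708, West 6.753.
Rounding down: North 11, South 5, East 6, West 6 (total 28).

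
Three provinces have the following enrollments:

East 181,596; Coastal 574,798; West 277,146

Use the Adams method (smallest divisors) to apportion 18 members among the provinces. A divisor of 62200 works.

With modified divisor 62200: modified quotas East 2.920, Coastal 9.241, West 4.456.
Rounding up: East 3, Coastal 10, West 5 (total 18).

East 3; Coastal 10; West 5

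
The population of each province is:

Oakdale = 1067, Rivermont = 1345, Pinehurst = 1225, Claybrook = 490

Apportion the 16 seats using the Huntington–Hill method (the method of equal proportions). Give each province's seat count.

Oakdale 4, Rivermont 5, Pinehurst 5, Claybrook 2

With divisor 260: modified quotas Oakdale 4.104, Rivermont 5.173, Pinehurst 4.712, Claybrook 1.885.
Geometric-mean thresholds: Oakdale √(4·5)=4.472, Rivermont √(5·6)=5.477, Pinehurst √(4·5)=4.472, Claybrook √(1·2)=1.414.
Each quota rounded against its threshold gives Oakdale 4, Rivermont 5, Pinehurst 5, Claybrook 2 (total 16).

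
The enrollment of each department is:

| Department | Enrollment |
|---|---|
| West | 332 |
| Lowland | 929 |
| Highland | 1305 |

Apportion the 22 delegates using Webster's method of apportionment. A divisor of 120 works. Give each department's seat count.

With modified divisor 120: modified quotas West 2.767, Lowland 7.742, Highland 10.875.
Rounding to the nearest integer: West 3, Lowland 8, Highland 11 (total 22).

West 3, Lowland 8, Highland 11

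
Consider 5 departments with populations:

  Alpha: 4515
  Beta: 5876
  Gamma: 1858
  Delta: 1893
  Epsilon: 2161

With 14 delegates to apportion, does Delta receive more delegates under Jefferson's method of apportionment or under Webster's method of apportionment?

Jefferson: Alpha 4, Beta 6, Gamma 1, Delta 1, Epsilon 2.
Webster: Alpha 4, Beta 5, Gamma 1, Delta 2, Epsilon 2.
Delta gets 1 under Jefferson and 2 under Webster.

Webster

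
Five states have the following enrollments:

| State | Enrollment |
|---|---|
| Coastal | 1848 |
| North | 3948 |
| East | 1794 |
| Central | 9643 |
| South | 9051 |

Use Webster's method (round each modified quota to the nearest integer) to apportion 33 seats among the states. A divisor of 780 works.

Coastal 2, North 5, East 2, Central 12, South 12

With modified divisor 780: modified quotas Coastal 2.369, North 5.062, East 2.300, Central 12.363, South 11.604.
Rounding to the nearest integer: Coastal 2, North 5, East 2, Central 12, South 12 (total 33).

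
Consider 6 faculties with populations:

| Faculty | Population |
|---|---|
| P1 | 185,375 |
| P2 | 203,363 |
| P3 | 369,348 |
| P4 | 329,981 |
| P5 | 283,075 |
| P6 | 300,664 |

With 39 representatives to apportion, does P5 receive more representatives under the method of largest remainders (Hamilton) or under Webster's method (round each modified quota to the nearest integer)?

Hamilton: P1 4, P2 5, P3 9, P4 8, P5 6, P6 7.
Webster: P1 4, P2 5, P3 8, P4 8, P5 7, P6 7.
P5 gets 6 under Hamilton and 7 under Webster.

Webster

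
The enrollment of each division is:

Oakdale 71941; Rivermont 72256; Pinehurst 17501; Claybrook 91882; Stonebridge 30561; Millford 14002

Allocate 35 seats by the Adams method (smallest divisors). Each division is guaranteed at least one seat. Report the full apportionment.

Oakdale: 8; Rivermont: 8; Pinehurst: 2; Claybrook: 11; Stonebridge: 4; Millford: 2

Standard divisor 298143/35 ≈ 8518.371; standard quotas: Oakdale 8.445, Rivermont 8.482, Pinehurst 2.055, Claybrook 10.786, Stonebridge 3.588, Millford 1.644.
Rounding up gives 9, 9, 3, 11, 4, 2 = 38 seats, so the divisor must be adjusted.
With modified divisor 9100: modified quotas Oakdale 7.906, Rivermont 7.940, Pinehurst 1.923, Claybrook 10.097, Stonebridge 3.358, Millford 1.539.
Rounding up: Oakdale 8, Rivermont 8, Pinehurst 2, Claybrook 11, Stonebridge 4, Millford 2 (total 35).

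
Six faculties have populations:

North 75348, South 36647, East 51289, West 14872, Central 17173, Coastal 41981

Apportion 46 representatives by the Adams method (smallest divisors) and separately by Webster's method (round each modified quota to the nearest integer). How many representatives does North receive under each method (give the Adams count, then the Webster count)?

Adams: North 14, South 7, East 10, West 3, Central 4, Coastal 8.
Webster: North 15, South 7, East 10, West 3, Central 3, Coastal 8.
North gets 14 under Adams and 15 under Webster.

14 and 15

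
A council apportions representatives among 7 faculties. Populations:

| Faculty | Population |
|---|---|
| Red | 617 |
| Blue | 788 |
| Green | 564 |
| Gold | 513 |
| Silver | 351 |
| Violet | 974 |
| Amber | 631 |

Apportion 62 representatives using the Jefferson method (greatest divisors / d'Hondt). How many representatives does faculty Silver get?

5

Standard divisor 4438/62 ≈ 71.581; standard quotas: Red 8.620, Blue 11.009, Green 7.879, Gold 7.167, Silver 4.904, Violet 13.607, Amber 8.815.
Rounding down gives 8, 11, 7, 7, 4, 13, 8 = 58 seats, so the divisor must be adjusted.
With modified divisor 69: modified quotas Red 8.942, Blue 11.420, Green 8.174, Gold 7.435, Silver 5.087, Violet 14.116, Amber 9.145.
Rounding down: Red 8, Blue 11, Green 8, Gold 7, Silver 5, Violet 14, Amber 9 (total 62).
Silver receives 5.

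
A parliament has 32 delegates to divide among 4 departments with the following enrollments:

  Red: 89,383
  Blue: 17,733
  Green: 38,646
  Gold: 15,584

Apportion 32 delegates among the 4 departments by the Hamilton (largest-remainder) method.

Red 18; Blue 3; Green 8; Gold 3

The standard divisor is 161346/32 ≈ 5042.062.
Standard quotas: Red 17.7275, Blue 3.5170, Green 7.6647, Gold 3.0908.
Lower quotas: Red 17, Blue 3, Green 7, Gold 3 (sum 30, leaving 2 seats).
Remainders in descending order: Red 0.7275, Green 0.6647, Blue 0.5170, Gold 0.0908.
The surplus seats go to Red, Green.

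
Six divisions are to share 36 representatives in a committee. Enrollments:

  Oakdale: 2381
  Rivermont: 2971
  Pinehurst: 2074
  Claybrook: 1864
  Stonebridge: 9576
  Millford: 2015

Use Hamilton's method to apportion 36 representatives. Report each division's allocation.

The standard divisor is 20881/36 ≈ 580.028.
Standard quotas: Oakdale 4.1050, Rivermont 5.1222, Pinehurst 3.5757, Claybrook 3.2136, Stonebridge 16.5096, Millford 3.4740.
Lower quotas: Oakdale 4, Rivermont 5, Pinehurst 3, Claybrook 3, Stonebridge 16, Millford 3 (sum 34, leaving 2 seats).
Remainders in descending order: Pinehurst 0.5757, Stonebridge 0.5096, Millford 0.4740, Claybrook 0.2136, Rivermont 0.1222, Oakdale 0.1050.
Largest remainders: Pinehurst, Stonebridge receive the extra seats.

Oakdale: 4, Rivermont: 5, Pinehurst: 4, Claybrook: 3, Stonebridge: 17, Millford: 3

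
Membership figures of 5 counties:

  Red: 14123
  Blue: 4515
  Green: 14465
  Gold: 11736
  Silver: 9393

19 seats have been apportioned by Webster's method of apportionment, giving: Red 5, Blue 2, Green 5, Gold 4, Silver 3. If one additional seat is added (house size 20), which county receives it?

Silver

Priority for the next seat is population ÷ (current seats + 0.5).
Priorities: Red 2567.818, Blue 1806.000, Green 2630.000, Gold 2608.000, Silver 2683.714.
Highest priority: Silver.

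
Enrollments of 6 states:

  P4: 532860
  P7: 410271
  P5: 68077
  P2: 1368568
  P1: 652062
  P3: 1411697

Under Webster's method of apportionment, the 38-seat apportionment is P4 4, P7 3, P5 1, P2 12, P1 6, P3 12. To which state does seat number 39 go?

P4

Priority for the next seat is population ÷ (current seats + 0.5).
Priorities: P4 118413.333, P7 117220.286, P5 45384.667, P2 109485.440, P1 100317.231, P3 112935.760.
Highest priority: P4.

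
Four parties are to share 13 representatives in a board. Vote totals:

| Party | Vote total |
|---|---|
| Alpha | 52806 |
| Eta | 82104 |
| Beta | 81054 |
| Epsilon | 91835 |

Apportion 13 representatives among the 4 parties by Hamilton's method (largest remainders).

The standard divisor is 307799/13 ≈ 23676.846.
Standard quotas: Alpha 2.2303, Eta 3.4677, Beta 3.4233, Epsilon 3.8787.
Lower quotas: Alpha 2, Eta 3, Beta 3, Epsilon 3 (sum 11, leaving 2 seats).
Remainders in descending order: Epsilon 0.8787, Eta 0.4677, Beta 0.4233, Alpha 0.2303.
The surplus seats go to Epsilon, Eta.

Alpha 2; Eta 4; Beta 3; Epsilon 4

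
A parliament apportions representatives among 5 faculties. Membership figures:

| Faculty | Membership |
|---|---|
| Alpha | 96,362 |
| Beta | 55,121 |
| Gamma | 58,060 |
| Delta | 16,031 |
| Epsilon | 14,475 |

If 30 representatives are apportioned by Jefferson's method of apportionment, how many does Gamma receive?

Standard divisor 240049/30 ≈ 8001.633; standard quotas: Alpha 12.043, Beta 6.889, Gamma 7.256, Delta 2.003, Epsilon 1.809.
Rounding down gives 12, 6, 7, 2, 1 = 28 seats, so the divisor must be adjusted.
With modified divisor 7330: modified quotas Alpha 13.146, Beta 7.520, Gamma 7.921, Delta 2.187, Epsilon 1.975.
Rounding down: Alpha 13, Beta 7, Gamma 7, Delta 2, Epsilon 1 (total 30).
Gamma receives 7.

7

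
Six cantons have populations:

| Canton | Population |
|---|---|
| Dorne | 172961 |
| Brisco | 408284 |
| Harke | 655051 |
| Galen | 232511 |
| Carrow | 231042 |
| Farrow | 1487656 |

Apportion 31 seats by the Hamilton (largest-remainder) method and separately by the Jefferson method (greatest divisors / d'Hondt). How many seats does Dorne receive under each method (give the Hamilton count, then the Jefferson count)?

2 and 1

Hamilton: Dorne 2, Brisco 4, Harke 6, Galen 2, Carrow 2, Farrow 15.
Jefferson: Dorne 1, Brisco 4, Harke 7, Galen 2, Carrow 2, Farrow 15.
Dorne gets 2 under Hamilton and 1 under Jefferson.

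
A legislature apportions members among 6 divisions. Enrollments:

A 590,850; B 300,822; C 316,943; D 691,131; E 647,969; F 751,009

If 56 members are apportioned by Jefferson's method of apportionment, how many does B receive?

5

Standard divisor 3298724/56 ≈ 58905.786; standard quotas: A 10.030, B 5.107, C 5.381, D 11.733, E 11.000, F 12.749.
Rounding down gives 10, 5, 5, 11, 11, 12 = 54 seats, so the divisor must be adjusted.
With modified divisor 55800: modified quotas A 10.589, B 5.391, C 5.680, D 12.386, E 11.612, F 13.459.
Rounding down: A 10, B 5, C 5, D 12, E 11, F 13 (total 56).
B receives 5.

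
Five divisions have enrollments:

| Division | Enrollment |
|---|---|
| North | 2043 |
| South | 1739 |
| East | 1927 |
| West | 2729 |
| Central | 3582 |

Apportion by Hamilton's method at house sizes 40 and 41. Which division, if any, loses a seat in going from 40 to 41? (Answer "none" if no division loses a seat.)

none

At 40 seats: North 7, South 6, East 6, West 9, Central 12.
At 41 seats: North 7, South 6, East 7, West 9, Central 12.
No division's allocation decreased.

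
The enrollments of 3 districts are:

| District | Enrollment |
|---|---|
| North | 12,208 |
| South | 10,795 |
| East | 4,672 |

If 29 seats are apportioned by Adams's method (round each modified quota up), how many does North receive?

13

Standard divisor 27675/29 ≈ 954.31; standard quotas: North 12.792, South 11.312, East 4.896.
Rounding up gives 13, 12, 5 = 30 seats, so the divisor must be adjusted.
With modified divisor 1000: modified quotas North 12.208, South 10.795, East 4.672.
Rounding up: North 13, South 11, East 5 (total 29).
North receives 13.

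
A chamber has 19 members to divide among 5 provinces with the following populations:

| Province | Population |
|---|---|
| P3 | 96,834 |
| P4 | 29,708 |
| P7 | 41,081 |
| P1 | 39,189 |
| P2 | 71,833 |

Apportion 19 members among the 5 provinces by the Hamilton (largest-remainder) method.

P3 6; P4 2; P7 3; P1 3; P2 5

The standard divisor is 278645/19 ≈ 14665.526.
Standard quotas: P3 6.6028, P4 2.0257, P7 2.8012, P1 2.6722, P2 4.8981.
Lower quotas: P3 6, P4 2, P7 2, P1 2, P2 4 (sum 16, leaving 3 seats).
Remainders in descending order: P2 0.8981, P7 0.8012, P1 0.6722, P3 0.6028, P4 0.0257.
The surplus seats go to P2, P7, P1.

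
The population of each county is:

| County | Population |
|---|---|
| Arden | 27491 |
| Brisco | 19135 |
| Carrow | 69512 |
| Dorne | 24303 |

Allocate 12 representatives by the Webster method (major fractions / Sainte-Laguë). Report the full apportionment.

Standard divisor 140441/12 ≈ 11703.417; standard quotas: Arden 2.349, Brisco 1.635, Carrow 5.939, Dorne 2.077.
Rounding to the nearest integer gives Arden 2, Brisco 2, Carrow 6, Dorne 2 — total 12, matching the house size, so no adjustment is needed.

Arden 2, Brisco 2, Carrow 6, Dorne 2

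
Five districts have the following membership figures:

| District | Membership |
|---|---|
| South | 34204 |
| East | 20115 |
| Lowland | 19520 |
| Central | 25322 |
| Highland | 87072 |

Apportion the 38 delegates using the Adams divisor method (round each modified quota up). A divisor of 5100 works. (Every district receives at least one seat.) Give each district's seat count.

With modified divisor 5100: modified quotas South 6.707, East 3.944, Lowland 3.827, Central 4.965, Highland 17.073.
Rounding up: South 7, East 4, Lowland 4, Central 5, Highland 18 (total 38).

South 7, East 4, Lowland 4, Central 5, Highland 18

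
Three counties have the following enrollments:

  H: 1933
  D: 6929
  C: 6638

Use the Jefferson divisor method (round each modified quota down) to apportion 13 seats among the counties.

H=1, D=6, C=6

Standard divisor 15500/13 ≈ 1192.308; standard quotas: H 1.621, D 5.811, C 5.567.
Rounding down gives 1, 5, 5 = 11 seats, so the divisor must be adjusted.
With modified divisor 1000: modified quotas H 1.933, D 6.929, C 6.638.
Rounding down: H 1, D 6, C 6 (total 13).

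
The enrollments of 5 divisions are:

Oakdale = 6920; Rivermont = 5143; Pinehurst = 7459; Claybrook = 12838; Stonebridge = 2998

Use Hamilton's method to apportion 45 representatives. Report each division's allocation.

The standard divisor is 35358/45 ≈ 785.733.
Standard quotas: Oakdale 8.8071, Rivermont 6.5455, Pinehurst 9.4930, Claybrook 16.3389, Stonebridge 3.8155.
Lower quotas: Oakdale 8, Rivermont 6, Pinehurst 9, Claybrook 16, Stonebridge 3 (sum 42, leaving 3 seats).
Remainders in descending order: Stonebridge 0.8155, Oakdale 0.8071, Rivermont 0.5455, Pinehurst 0.4930, Claybrook 0.3389.
The surplus seats go to Stonebridge, Oakdale, Rivermont.

Oakdale: 9, Rivermont: 7, Pinehurst: 9, Claybrook: 16, Stonebridge: 4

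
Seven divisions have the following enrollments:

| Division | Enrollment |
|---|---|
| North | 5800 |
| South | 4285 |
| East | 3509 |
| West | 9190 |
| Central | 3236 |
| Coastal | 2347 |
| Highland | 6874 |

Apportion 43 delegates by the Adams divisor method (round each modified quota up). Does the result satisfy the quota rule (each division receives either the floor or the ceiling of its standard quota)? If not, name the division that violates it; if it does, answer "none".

none

Standard quotas: North 7.077, South 5.228, East 4.282, West 11.213, Central 3.948, Coastal 2.864, Highland 8.387.
Adams allocation: North 7, South 5, East 5, West 11, Central 4, Coastal 3, Highland 8.
Every allocation lies between the lower and upper quota.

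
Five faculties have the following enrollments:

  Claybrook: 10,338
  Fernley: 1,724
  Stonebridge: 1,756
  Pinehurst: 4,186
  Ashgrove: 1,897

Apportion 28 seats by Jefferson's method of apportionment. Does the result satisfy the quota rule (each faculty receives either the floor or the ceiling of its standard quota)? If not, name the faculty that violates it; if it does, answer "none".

Claybrook

Standard quotas: Claybrook 14.545, Fernley 2.426, Stonebridge 2.471, Pinehurst 5.890, Ashgrove 2.669.
Jefferson allocation: Claybrook 16, Fernley 2, Stonebridge 2, Pinehurst 6, Ashgrove 2.
Claybrook has quota 14.545 (lower 14, upper 15) but receives 16 — outside the quota interval.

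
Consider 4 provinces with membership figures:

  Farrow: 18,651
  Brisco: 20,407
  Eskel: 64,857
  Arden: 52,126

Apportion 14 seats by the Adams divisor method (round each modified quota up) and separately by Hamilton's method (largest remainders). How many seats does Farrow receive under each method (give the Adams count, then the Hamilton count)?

2 and 1

Adams: Farrow 2, Brisco 2, Eskel 5, Arden 5.
Hamilton: Farrow 1, Brisco 2, Eskel 6, Arden 5.
Farrow gets 2 under Adams and 1 under Hamilton.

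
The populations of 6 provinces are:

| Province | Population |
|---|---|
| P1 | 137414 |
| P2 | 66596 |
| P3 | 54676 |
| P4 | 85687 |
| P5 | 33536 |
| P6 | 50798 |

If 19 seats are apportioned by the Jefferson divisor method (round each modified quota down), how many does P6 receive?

2

Standard divisor 428707/19 ≈ 22563.526; standard quotas: P1 6.090, P2 2.951, P3 2.423, P4 3.798, P5 1.486, P6 2.251.
Rounding down gives 6, 2, 2, 3, 1, 2 = 16 seats, so the divisor must be adjusted.
With modified divisor 18900: modified quotas P1 7.271, P2 3.524, P3 2.893, P4 4.534, P5 1.774, P6 2.688.
Rounding down: P1 7, P2 3, P3 2, P4 4, P5 1, P6 2 (total 19).
P6 receives 2.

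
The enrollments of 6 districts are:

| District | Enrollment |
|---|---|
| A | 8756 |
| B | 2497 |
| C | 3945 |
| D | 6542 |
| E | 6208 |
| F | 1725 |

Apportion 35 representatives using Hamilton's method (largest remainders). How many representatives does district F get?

2

Total 29673; standard divisor 29673/35 ≈ 847.8.
Standard quotas: A 10.3279, B 2.9453, C 4.6532, D 7.7164, E 7.3225, F 2.0347.
Lower quotas: A 10, B 2, C 4, D 7, E 7, F 2 (sum 32, leaving 3 seats).
Remainders in descending order: B 0.9453, D 0.7164, C 0.6532, A 0.3279, E 0.3225, F 0.0347.
The surplus seats go to B, D, C.
F receives 2.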